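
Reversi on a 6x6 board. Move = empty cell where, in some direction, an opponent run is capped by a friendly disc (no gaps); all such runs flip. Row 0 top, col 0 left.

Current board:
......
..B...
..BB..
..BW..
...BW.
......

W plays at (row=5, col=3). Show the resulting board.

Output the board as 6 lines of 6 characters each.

Place W at (5,3); scan 8 dirs for brackets.
Dir NW: first cell '.' (not opp) -> no flip
Dir N: opp run (4,3) capped by W -> flip
Dir NE: first cell 'W' (not opp) -> no flip
Dir W: first cell '.' (not opp) -> no flip
Dir E: first cell '.' (not opp) -> no flip
Dir SW: edge -> no flip
Dir S: edge -> no flip
Dir SE: edge -> no flip
All flips: (4,3)

Answer: ......
..B...
..BB..
..BW..
...WW.
...W..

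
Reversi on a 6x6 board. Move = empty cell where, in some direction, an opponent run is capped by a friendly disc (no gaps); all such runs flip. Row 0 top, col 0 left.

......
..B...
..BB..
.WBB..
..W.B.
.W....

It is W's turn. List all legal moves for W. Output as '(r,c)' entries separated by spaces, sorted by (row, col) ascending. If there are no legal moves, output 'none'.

Answer: (0,2) (1,3) (2,4) (3,4)

Derivation:
(0,1): no bracket -> illegal
(0,2): flips 3 -> legal
(0,3): no bracket -> illegal
(1,1): no bracket -> illegal
(1,3): flips 1 -> legal
(1,4): no bracket -> illegal
(2,1): no bracket -> illegal
(2,4): flips 1 -> legal
(3,4): flips 2 -> legal
(3,5): no bracket -> illegal
(4,1): no bracket -> illegal
(4,3): no bracket -> illegal
(4,5): no bracket -> illegal
(5,3): no bracket -> illegal
(5,4): no bracket -> illegal
(5,5): no bracket -> illegal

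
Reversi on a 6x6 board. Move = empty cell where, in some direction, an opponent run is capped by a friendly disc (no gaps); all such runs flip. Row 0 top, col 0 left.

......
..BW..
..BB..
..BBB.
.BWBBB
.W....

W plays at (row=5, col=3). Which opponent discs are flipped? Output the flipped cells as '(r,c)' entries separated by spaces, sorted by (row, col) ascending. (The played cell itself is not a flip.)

Answer: (2,3) (3,3) (4,3)

Derivation:
Dir NW: first cell 'W' (not opp) -> no flip
Dir N: opp run (4,3) (3,3) (2,3) capped by W -> flip
Dir NE: opp run (4,4), next='.' -> no flip
Dir W: first cell '.' (not opp) -> no flip
Dir E: first cell '.' (not opp) -> no flip
Dir SW: edge -> no flip
Dir S: edge -> no flip
Dir SE: edge -> no flip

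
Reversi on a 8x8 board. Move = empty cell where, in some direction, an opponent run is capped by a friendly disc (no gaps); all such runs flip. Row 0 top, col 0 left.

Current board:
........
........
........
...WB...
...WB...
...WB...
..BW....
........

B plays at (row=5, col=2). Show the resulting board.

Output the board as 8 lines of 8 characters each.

Answer: ........
........
........
...WB...
...BB...
..BBB...
..BW....
........

Derivation:
Place B at (5,2); scan 8 dirs for brackets.
Dir NW: first cell '.' (not opp) -> no flip
Dir N: first cell '.' (not opp) -> no flip
Dir NE: opp run (4,3) capped by B -> flip
Dir W: first cell '.' (not opp) -> no flip
Dir E: opp run (5,3) capped by B -> flip
Dir SW: first cell '.' (not opp) -> no flip
Dir S: first cell 'B' (not opp) -> no flip
Dir SE: opp run (6,3), next='.' -> no flip
All flips: (4,3) (5,3)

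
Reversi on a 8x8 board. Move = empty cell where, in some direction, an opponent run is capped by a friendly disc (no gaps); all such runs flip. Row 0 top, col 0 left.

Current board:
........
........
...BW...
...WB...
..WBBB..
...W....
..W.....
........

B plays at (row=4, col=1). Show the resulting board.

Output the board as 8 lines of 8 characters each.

Answer: ........
........
...BW...
...WB...
.BBBBB..
...W....
..W.....
........

Derivation:
Place B at (4,1); scan 8 dirs for brackets.
Dir NW: first cell '.' (not opp) -> no flip
Dir N: first cell '.' (not opp) -> no flip
Dir NE: first cell '.' (not opp) -> no flip
Dir W: first cell '.' (not opp) -> no flip
Dir E: opp run (4,2) capped by B -> flip
Dir SW: first cell '.' (not opp) -> no flip
Dir S: first cell '.' (not opp) -> no flip
Dir SE: first cell '.' (not opp) -> no flip
All flips: (4,2)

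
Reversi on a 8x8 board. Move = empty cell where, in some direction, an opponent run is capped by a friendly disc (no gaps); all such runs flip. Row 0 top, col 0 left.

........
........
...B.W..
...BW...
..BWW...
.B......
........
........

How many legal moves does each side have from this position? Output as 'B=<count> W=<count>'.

-- B to move --
(1,4): no bracket -> illegal
(1,5): no bracket -> illegal
(1,6): no bracket -> illegal
(2,4): no bracket -> illegal
(2,6): no bracket -> illegal
(3,2): no bracket -> illegal
(3,5): flips 1 -> legal
(3,6): no bracket -> illegal
(4,5): flips 3 -> legal
(5,2): no bracket -> illegal
(5,3): flips 1 -> legal
(5,4): no bracket -> illegal
(5,5): flips 1 -> legal
B mobility = 4
-- W to move --
(1,2): flips 1 -> legal
(1,3): flips 2 -> legal
(1,4): no bracket -> illegal
(2,2): flips 1 -> legal
(2,4): no bracket -> illegal
(3,1): no bracket -> illegal
(3,2): flips 1 -> legal
(4,0): no bracket -> illegal
(4,1): flips 1 -> legal
(5,0): no bracket -> illegal
(5,2): no bracket -> illegal
(5,3): no bracket -> illegal
(6,0): no bracket -> illegal
(6,1): no bracket -> illegal
(6,2): no bracket -> illegal
W mobility = 5

Answer: B=4 W=5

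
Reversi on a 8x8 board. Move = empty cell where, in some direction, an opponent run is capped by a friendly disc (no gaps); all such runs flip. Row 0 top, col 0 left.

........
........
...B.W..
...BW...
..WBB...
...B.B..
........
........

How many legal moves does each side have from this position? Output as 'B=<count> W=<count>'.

Answer: B=7 W=7

Derivation:
-- B to move --
(1,4): no bracket -> illegal
(1,5): no bracket -> illegal
(1,6): flips 2 -> legal
(2,4): flips 1 -> legal
(2,6): no bracket -> illegal
(3,1): flips 1 -> legal
(3,2): no bracket -> illegal
(3,5): flips 1 -> legal
(3,6): no bracket -> illegal
(4,1): flips 1 -> legal
(4,5): flips 1 -> legal
(5,1): flips 1 -> legal
(5,2): no bracket -> illegal
B mobility = 7
-- W to move --
(1,2): flips 1 -> legal
(1,3): no bracket -> illegal
(1,4): no bracket -> illegal
(2,2): no bracket -> illegal
(2,4): flips 1 -> legal
(3,2): flips 1 -> legal
(3,5): no bracket -> illegal
(4,5): flips 2 -> legal
(4,6): no bracket -> illegal
(5,2): flips 1 -> legal
(5,4): flips 1 -> legal
(5,6): no bracket -> illegal
(6,2): no bracket -> illegal
(6,3): no bracket -> illegal
(6,4): flips 1 -> legal
(6,5): no bracket -> illegal
(6,6): no bracket -> illegal
W mobility = 7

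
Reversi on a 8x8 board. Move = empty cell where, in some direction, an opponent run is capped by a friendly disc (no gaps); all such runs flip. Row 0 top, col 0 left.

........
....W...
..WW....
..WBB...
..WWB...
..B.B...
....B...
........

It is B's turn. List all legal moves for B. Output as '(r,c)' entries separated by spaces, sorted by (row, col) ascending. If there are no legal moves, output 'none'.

Answer: (1,1) (1,2) (1,3) (2,1) (3,1) (4,1) (5,1) (5,3)

Derivation:
(0,3): no bracket -> illegal
(0,4): no bracket -> illegal
(0,5): no bracket -> illegal
(1,1): flips 1 -> legal
(1,2): flips 4 -> legal
(1,3): flips 1 -> legal
(1,5): no bracket -> illegal
(2,1): flips 2 -> legal
(2,4): no bracket -> illegal
(2,5): no bracket -> illegal
(3,1): flips 1 -> legal
(4,1): flips 2 -> legal
(5,1): flips 1 -> legal
(5,3): flips 1 -> legal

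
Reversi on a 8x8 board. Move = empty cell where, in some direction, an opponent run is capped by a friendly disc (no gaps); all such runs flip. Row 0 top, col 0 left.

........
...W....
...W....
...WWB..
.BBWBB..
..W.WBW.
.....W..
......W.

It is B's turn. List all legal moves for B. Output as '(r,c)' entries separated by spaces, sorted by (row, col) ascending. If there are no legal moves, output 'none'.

(0,2): no bracket -> illegal
(0,3): no bracket -> illegal
(0,4): no bracket -> illegal
(1,2): flips 2 -> legal
(1,4): no bracket -> illegal
(2,2): flips 1 -> legal
(2,4): flips 2 -> legal
(2,5): no bracket -> illegal
(3,2): flips 2 -> legal
(4,6): no bracket -> illegal
(4,7): no bracket -> illegal
(5,1): no bracket -> illegal
(5,3): flips 1 -> legal
(5,7): flips 1 -> legal
(6,1): no bracket -> illegal
(6,2): flips 1 -> legal
(6,3): flips 2 -> legal
(6,4): flips 1 -> legal
(6,6): no bracket -> illegal
(6,7): flips 1 -> legal
(7,4): no bracket -> illegal
(7,5): flips 1 -> legal
(7,7): no bracket -> illegal

Answer: (1,2) (2,2) (2,4) (3,2) (5,3) (5,7) (6,2) (6,3) (6,4) (6,7) (7,5)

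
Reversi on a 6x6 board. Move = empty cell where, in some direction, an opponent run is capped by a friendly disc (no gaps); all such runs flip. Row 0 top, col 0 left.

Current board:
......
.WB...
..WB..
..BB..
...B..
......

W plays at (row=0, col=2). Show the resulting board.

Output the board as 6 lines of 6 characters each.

Place W at (0,2); scan 8 dirs for brackets.
Dir NW: edge -> no flip
Dir N: edge -> no flip
Dir NE: edge -> no flip
Dir W: first cell '.' (not opp) -> no flip
Dir E: first cell '.' (not opp) -> no flip
Dir SW: first cell 'W' (not opp) -> no flip
Dir S: opp run (1,2) capped by W -> flip
Dir SE: first cell '.' (not opp) -> no flip
All flips: (1,2)

Answer: ..W...
.WW...
..WB..
..BB..
...B..
......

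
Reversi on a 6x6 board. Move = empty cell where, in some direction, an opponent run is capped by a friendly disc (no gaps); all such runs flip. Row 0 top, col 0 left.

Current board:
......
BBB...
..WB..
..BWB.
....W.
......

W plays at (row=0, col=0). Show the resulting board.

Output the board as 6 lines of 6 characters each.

Answer: W.....
BWB...
..WB..
..BWB.
....W.
......

Derivation:
Place W at (0,0); scan 8 dirs for brackets.
Dir NW: edge -> no flip
Dir N: edge -> no flip
Dir NE: edge -> no flip
Dir W: edge -> no flip
Dir E: first cell '.' (not opp) -> no flip
Dir SW: edge -> no flip
Dir S: opp run (1,0), next='.' -> no flip
Dir SE: opp run (1,1) capped by W -> flip
All flips: (1,1)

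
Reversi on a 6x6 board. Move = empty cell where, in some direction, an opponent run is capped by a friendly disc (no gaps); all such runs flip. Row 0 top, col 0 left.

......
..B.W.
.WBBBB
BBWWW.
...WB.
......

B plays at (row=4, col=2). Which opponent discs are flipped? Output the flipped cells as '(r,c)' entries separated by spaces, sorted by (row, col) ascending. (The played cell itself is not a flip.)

Answer: (3,2) (3,3) (4,3)

Derivation:
Dir NW: first cell 'B' (not opp) -> no flip
Dir N: opp run (3,2) capped by B -> flip
Dir NE: opp run (3,3) capped by B -> flip
Dir W: first cell '.' (not opp) -> no flip
Dir E: opp run (4,3) capped by B -> flip
Dir SW: first cell '.' (not opp) -> no flip
Dir S: first cell '.' (not opp) -> no flip
Dir SE: first cell '.' (not opp) -> no flip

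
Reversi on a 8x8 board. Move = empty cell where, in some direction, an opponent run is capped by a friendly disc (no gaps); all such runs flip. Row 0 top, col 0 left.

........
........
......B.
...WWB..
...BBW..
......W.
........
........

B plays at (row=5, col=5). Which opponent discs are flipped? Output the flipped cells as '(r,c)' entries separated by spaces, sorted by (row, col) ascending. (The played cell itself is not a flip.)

Dir NW: first cell 'B' (not opp) -> no flip
Dir N: opp run (4,5) capped by B -> flip
Dir NE: first cell '.' (not opp) -> no flip
Dir W: first cell '.' (not opp) -> no flip
Dir E: opp run (5,6), next='.' -> no flip
Dir SW: first cell '.' (not opp) -> no flip
Dir S: first cell '.' (not opp) -> no flip
Dir SE: first cell '.' (not opp) -> no flip

Answer: (4,5)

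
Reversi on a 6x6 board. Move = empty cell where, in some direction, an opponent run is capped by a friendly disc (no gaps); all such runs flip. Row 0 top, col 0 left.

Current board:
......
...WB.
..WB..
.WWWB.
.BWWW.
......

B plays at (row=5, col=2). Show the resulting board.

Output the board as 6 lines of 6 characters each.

Place B at (5,2); scan 8 dirs for brackets.
Dir NW: first cell 'B' (not opp) -> no flip
Dir N: opp run (4,2) (3,2) (2,2), next='.' -> no flip
Dir NE: opp run (4,3) capped by B -> flip
Dir W: first cell '.' (not opp) -> no flip
Dir E: first cell '.' (not opp) -> no flip
Dir SW: edge -> no flip
Dir S: edge -> no flip
Dir SE: edge -> no flip
All flips: (4,3)

Answer: ......
...WB.
..WB..
.WWWB.
.BWBW.
..B...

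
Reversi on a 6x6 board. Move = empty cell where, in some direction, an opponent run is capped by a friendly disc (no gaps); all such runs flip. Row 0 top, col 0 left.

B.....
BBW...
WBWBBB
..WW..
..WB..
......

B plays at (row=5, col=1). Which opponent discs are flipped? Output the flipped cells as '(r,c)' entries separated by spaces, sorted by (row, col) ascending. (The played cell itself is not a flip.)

Answer: (3,3) (4,2)

Derivation:
Dir NW: first cell '.' (not opp) -> no flip
Dir N: first cell '.' (not opp) -> no flip
Dir NE: opp run (4,2) (3,3) capped by B -> flip
Dir W: first cell '.' (not opp) -> no flip
Dir E: first cell '.' (not opp) -> no flip
Dir SW: edge -> no flip
Dir S: edge -> no flip
Dir SE: edge -> no flip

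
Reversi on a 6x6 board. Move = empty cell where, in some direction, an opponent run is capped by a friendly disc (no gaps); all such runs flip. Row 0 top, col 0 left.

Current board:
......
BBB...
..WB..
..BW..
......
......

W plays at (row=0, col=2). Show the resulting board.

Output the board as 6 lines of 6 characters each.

Place W at (0,2); scan 8 dirs for brackets.
Dir NW: edge -> no flip
Dir N: edge -> no flip
Dir NE: edge -> no flip
Dir W: first cell '.' (not opp) -> no flip
Dir E: first cell '.' (not opp) -> no flip
Dir SW: opp run (1,1), next='.' -> no flip
Dir S: opp run (1,2) capped by W -> flip
Dir SE: first cell '.' (not opp) -> no flip
All flips: (1,2)

Answer: ..W...
BBW...
..WB..
..BW..
......
......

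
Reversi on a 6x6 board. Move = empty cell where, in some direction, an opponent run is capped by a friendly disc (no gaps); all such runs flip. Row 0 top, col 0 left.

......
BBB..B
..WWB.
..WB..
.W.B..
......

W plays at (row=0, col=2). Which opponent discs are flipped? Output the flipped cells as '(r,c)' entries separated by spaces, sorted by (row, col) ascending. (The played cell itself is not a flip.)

Dir NW: edge -> no flip
Dir N: edge -> no flip
Dir NE: edge -> no flip
Dir W: first cell '.' (not opp) -> no flip
Dir E: first cell '.' (not opp) -> no flip
Dir SW: opp run (1,1), next='.' -> no flip
Dir S: opp run (1,2) capped by W -> flip
Dir SE: first cell '.' (not opp) -> no flip

Answer: (1,2)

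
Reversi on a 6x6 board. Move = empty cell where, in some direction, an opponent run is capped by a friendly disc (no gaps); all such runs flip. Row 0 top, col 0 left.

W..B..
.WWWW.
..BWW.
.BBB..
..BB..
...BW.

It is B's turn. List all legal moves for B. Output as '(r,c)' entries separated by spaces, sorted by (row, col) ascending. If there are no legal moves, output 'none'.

(0,1): no bracket -> illegal
(0,2): flips 1 -> legal
(0,4): flips 1 -> legal
(0,5): flips 2 -> legal
(1,0): no bracket -> illegal
(1,5): flips 1 -> legal
(2,0): no bracket -> illegal
(2,1): flips 1 -> legal
(2,5): flips 3 -> legal
(3,4): no bracket -> illegal
(3,5): no bracket -> illegal
(4,4): no bracket -> illegal
(4,5): no bracket -> illegal
(5,5): flips 1 -> legal

Answer: (0,2) (0,4) (0,5) (1,5) (2,1) (2,5) (5,5)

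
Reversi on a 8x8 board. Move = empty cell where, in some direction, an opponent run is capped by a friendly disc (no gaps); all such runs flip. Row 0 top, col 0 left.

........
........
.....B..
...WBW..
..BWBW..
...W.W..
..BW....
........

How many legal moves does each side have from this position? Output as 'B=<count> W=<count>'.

Answer: B=11 W=8

Derivation:
-- B to move --
(2,2): flips 1 -> legal
(2,3): no bracket -> illegal
(2,4): flips 1 -> legal
(2,6): flips 1 -> legal
(3,2): flips 1 -> legal
(3,6): flips 1 -> legal
(4,6): flips 1 -> legal
(5,2): flips 1 -> legal
(5,4): no bracket -> illegal
(5,6): flips 1 -> legal
(6,4): flips 2 -> legal
(6,5): flips 3 -> legal
(6,6): flips 1 -> legal
(7,2): no bracket -> illegal
(7,3): no bracket -> illegal
(7,4): no bracket -> illegal
B mobility = 11
-- W to move --
(1,4): no bracket -> illegal
(1,5): flips 1 -> legal
(1,6): flips 2 -> legal
(2,3): flips 1 -> legal
(2,4): no bracket -> illegal
(2,6): no bracket -> illegal
(3,1): flips 1 -> legal
(3,2): no bracket -> illegal
(3,6): no bracket -> illegal
(4,1): flips 1 -> legal
(5,1): flips 1 -> legal
(5,2): no bracket -> illegal
(5,4): no bracket -> illegal
(6,1): flips 1 -> legal
(7,1): flips 1 -> legal
(7,2): no bracket -> illegal
(7,3): no bracket -> illegal
W mobility = 8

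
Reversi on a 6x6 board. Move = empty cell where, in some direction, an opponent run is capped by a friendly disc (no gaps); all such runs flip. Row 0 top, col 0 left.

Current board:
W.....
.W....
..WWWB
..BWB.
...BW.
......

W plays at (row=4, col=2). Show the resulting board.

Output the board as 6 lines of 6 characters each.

Place W at (4,2); scan 8 dirs for brackets.
Dir NW: first cell '.' (not opp) -> no flip
Dir N: opp run (3,2) capped by W -> flip
Dir NE: first cell 'W' (not opp) -> no flip
Dir W: first cell '.' (not opp) -> no flip
Dir E: opp run (4,3) capped by W -> flip
Dir SW: first cell '.' (not opp) -> no flip
Dir S: first cell '.' (not opp) -> no flip
Dir SE: first cell '.' (not opp) -> no flip
All flips: (3,2) (4,3)

Answer: W.....
.W....
..WWWB
..WWB.
..WWW.
......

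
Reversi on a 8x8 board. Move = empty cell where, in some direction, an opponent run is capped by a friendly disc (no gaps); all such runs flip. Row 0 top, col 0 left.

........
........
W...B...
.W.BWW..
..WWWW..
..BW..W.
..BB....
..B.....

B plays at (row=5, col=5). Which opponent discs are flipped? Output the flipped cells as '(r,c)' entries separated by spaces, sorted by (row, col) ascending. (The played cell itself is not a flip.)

Answer: (4,4)

Derivation:
Dir NW: opp run (4,4) capped by B -> flip
Dir N: opp run (4,5) (3,5), next='.' -> no flip
Dir NE: first cell '.' (not opp) -> no flip
Dir W: first cell '.' (not opp) -> no flip
Dir E: opp run (5,6), next='.' -> no flip
Dir SW: first cell '.' (not opp) -> no flip
Dir S: first cell '.' (not opp) -> no flip
Dir SE: first cell '.' (not opp) -> no flip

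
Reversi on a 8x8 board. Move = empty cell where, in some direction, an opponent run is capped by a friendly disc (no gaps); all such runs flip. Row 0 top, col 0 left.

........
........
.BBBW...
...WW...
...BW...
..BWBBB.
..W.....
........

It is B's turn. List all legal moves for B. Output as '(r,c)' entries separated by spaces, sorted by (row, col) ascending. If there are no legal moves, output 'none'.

Answer: (1,4) (2,5) (4,5) (6,3) (7,2)

Derivation:
(1,3): no bracket -> illegal
(1,4): flips 3 -> legal
(1,5): no bracket -> illegal
(2,5): flips 2 -> legal
(3,2): no bracket -> illegal
(3,5): no bracket -> illegal
(4,2): no bracket -> illegal
(4,5): flips 2 -> legal
(5,1): no bracket -> illegal
(6,1): no bracket -> illegal
(6,3): flips 1 -> legal
(6,4): no bracket -> illegal
(7,1): no bracket -> illegal
(7,2): flips 1 -> legal
(7,3): no bracket -> illegal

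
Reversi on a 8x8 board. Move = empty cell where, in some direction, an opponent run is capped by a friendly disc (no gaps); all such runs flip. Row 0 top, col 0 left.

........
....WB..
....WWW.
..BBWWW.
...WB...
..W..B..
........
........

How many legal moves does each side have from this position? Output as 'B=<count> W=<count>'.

Answer: B=8 W=11

Derivation:
-- B to move --
(0,3): no bracket -> illegal
(0,4): flips 3 -> legal
(0,5): no bracket -> illegal
(1,3): flips 1 -> legal
(1,6): no bracket -> illegal
(1,7): flips 2 -> legal
(2,3): no bracket -> illegal
(2,7): no bracket -> illegal
(3,7): flips 4 -> legal
(4,1): no bracket -> illegal
(4,2): flips 1 -> legal
(4,5): flips 2 -> legal
(4,6): no bracket -> illegal
(4,7): no bracket -> illegal
(5,1): no bracket -> illegal
(5,3): flips 1 -> legal
(5,4): flips 1 -> legal
(6,1): no bracket -> illegal
(6,2): no bracket -> illegal
(6,3): no bracket -> illegal
B mobility = 8
-- W to move --
(0,4): flips 1 -> legal
(0,5): flips 1 -> legal
(0,6): flips 1 -> legal
(1,6): flips 1 -> legal
(2,1): flips 1 -> legal
(2,2): no bracket -> illegal
(2,3): flips 1 -> legal
(3,1): flips 2 -> legal
(4,1): no bracket -> illegal
(4,2): flips 1 -> legal
(4,5): flips 1 -> legal
(4,6): no bracket -> illegal
(5,3): flips 1 -> legal
(5,4): flips 1 -> legal
(5,6): no bracket -> illegal
(6,4): no bracket -> illegal
(6,5): no bracket -> illegal
(6,6): no bracket -> illegal
W mobility = 11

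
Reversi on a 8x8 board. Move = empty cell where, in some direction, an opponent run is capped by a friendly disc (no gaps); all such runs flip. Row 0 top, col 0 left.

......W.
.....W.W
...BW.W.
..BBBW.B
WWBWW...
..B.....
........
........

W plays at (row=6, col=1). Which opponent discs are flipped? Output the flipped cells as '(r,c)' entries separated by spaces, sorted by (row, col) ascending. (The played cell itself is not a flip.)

Answer: (5,2)

Derivation:
Dir NW: first cell '.' (not opp) -> no flip
Dir N: first cell '.' (not opp) -> no flip
Dir NE: opp run (5,2) capped by W -> flip
Dir W: first cell '.' (not opp) -> no flip
Dir E: first cell '.' (not opp) -> no flip
Dir SW: first cell '.' (not opp) -> no flip
Dir S: first cell '.' (not opp) -> no flip
Dir SE: first cell '.' (not opp) -> no flip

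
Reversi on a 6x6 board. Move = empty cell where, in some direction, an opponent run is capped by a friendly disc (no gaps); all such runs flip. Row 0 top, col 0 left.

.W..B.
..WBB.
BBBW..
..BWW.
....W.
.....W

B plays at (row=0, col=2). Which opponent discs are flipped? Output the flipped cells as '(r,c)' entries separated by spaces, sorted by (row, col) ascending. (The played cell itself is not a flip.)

Answer: (1,2)

Derivation:
Dir NW: edge -> no flip
Dir N: edge -> no flip
Dir NE: edge -> no flip
Dir W: opp run (0,1), next='.' -> no flip
Dir E: first cell '.' (not opp) -> no flip
Dir SW: first cell '.' (not opp) -> no flip
Dir S: opp run (1,2) capped by B -> flip
Dir SE: first cell 'B' (not opp) -> no flip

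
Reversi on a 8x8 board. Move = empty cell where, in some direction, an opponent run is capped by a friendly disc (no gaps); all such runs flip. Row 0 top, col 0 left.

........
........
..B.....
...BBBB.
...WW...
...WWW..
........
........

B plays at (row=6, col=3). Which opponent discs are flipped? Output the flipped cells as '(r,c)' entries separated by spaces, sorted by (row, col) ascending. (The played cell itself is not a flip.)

Answer: (4,3) (5,3)

Derivation:
Dir NW: first cell '.' (not opp) -> no flip
Dir N: opp run (5,3) (4,3) capped by B -> flip
Dir NE: opp run (5,4), next='.' -> no flip
Dir W: first cell '.' (not opp) -> no flip
Dir E: first cell '.' (not opp) -> no flip
Dir SW: first cell '.' (not opp) -> no flip
Dir S: first cell '.' (not opp) -> no flip
Dir SE: first cell '.' (not opp) -> no flip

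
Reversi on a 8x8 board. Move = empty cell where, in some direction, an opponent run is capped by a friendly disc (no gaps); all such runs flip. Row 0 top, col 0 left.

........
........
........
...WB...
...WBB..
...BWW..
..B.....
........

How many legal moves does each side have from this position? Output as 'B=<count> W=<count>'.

-- B to move --
(2,2): flips 1 -> legal
(2,3): flips 2 -> legal
(2,4): no bracket -> illegal
(3,2): flips 1 -> legal
(4,2): flips 1 -> legal
(4,6): no bracket -> illegal
(5,2): flips 1 -> legal
(5,6): flips 2 -> legal
(6,3): flips 1 -> legal
(6,4): flips 1 -> legal
(6,5): flips 1 -> legal
(6,6): flips 1 -> legal
B mobility = 10
-- W to move --
(2,3): no bracket -> illegal
(2,4): flips 2 -> legal
(2,5): flips 1 -> legal
(3,5): flips 2 -> legal
(3,6): flips 1 -> legal
(4,2): no bracket -> illegal
(4,6): flips 2 -> legal
(5,1): no bracket -> illegal
(5,2): flips 1 -> legal
(5,6): no bracket -> illegal
(6,1): no bracket -> illegal
(6,3): flips 1 -> legal
(6,4): no bracket -> illegal
(7,1): no bracket -> illegal
(7,2): no bracket -> illegal
(7,3): no bracket -> illegal
W mobility = 7

Answer: B=10 W=7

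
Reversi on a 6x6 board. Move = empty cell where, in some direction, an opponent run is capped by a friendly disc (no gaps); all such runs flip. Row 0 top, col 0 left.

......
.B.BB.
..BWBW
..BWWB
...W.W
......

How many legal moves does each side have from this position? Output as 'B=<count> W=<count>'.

Answer: B=6 W=8

Derivation:
-- B to move --
(1,2): no bracket -> illegal
(1,5): flips 1 -> legal
(4,2): flips 1 -> legal
(4,4): flips 2 -> legal
(5,2): no bracket -> illegal
(5,3): flips 3 -> legal
(5,4): flips 1 -> legal
(5,5): flips 1 -> legal
B mobility = 6
-- W to move --
(0,0): flips 2 -> legal
(0,1): no bracket -> illegal
(0,2): no bracket -> illegal
(0,3): flips 2 -> legal
(0,4): flips 2 -> legal
(0,5): flips 1 -> legal
(1,0): no bracket -> illegal
(1,2): no bracket -> illegal
(1,5): flips 1 -> legal
(2,0): no bracket -> illegal
(2,1): flips 2 -> legal
(3,1): flips 1 -> legal
(4,1): flips 1 -> legal
(4,2): no bracket -> illegal
(4,4): no bracket -> illegal
W mobility = 8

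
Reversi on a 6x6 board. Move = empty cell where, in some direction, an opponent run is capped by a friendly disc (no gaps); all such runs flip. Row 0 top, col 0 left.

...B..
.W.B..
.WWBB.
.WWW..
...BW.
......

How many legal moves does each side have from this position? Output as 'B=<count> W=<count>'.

-- B to move --
(0,0): no bracket -> illegal
(0,1): no bracket -> illegal
(0,2): no bracket -> illegal
(1,0): flips 2 -> legal
(1,2): no bracket -> illegal
(2,0): flips 2 -> legal
(3,0): no bracket -> illegal
(3,4): no bracket -> illegal
(3,5): no bracket -> illegal
(4,0): flips 2 -> legal
(4,1): flips 1 -> legal
(4,2): flips 1 -> legal
(4,5): flips 1 -> legal
(5,3): no bracket -> illegal
(5,4): no bracket -> illegal
(5,5): no bracket -> illegal
B mobility = 6
-- W to move --
(0,2): no bracket -> illegal
(0,4): flips 1 -> legal
(1,2): no bracket -> illegal
(1,4): flips 1 -> legal
(1,5): flips 1 -> legal
(2,5): flips 2 -> legal
(3,4): no bracket -> illegal
(3,5): no bracket -> illegal
(4,2): flips 1 -> legal
(5,2): no bracket -> illegal
(5,3): flips 1 -> legal
(5,4): flips 1 -> legal
W mobility = 7

Answer: B=6 W=7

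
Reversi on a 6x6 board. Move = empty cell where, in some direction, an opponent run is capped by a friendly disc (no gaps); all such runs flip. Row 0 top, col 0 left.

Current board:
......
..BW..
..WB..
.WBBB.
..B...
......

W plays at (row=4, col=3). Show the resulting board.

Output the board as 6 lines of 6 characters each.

Answer: ......
..BW..
..WW..
.WBWB.
..BW..
......

Derivation:
Place W at (4,3); scan 8 dirs for brackets.
Dir NW: opp run (3,2), next='.' -> no flip
Dir N: opp run (3,3) (2,3) capped by W -> flip
Dir NE: opp run (3,4), next='.' -> no flip
Dir W: opp run (4,2), next='.' -> no flip
Dir E: first cell '.' (not opp) -> no flip
Dir SW: first cell '.' (not opp) -> no flip
Dir S: first cell '.' (not opp) -> no flip
Dir SE: first cell '.' (not opp) -> no flip
All flips: (2,3) (3,3)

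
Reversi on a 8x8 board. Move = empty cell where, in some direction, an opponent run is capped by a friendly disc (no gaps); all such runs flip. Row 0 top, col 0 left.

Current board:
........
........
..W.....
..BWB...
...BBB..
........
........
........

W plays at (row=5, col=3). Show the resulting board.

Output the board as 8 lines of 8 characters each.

Answer: ........
........
..W.....
..BWB...
...WBB..
...W....
........
........

Derivation:
Place W at (5,3); scan 8 dirs for brackets.
Dir NW: first cell '.' (not opp) -> no flip
Dir N: opp run (4,3) capped by W -> flip
Dir NE: opp run (4,4), next='.' -> no flip
Dir W: first cell '.' (not opp) -> no flip
Dir E: first cell '.' (not opp) -> no flip
Dir SW: first cell '.' (not opp) -> no flip
Dir S: first cell '.' (not opp) -> no flip
Dir SE: first cell '.' (not opp) -> no flip
All flips: (4,3)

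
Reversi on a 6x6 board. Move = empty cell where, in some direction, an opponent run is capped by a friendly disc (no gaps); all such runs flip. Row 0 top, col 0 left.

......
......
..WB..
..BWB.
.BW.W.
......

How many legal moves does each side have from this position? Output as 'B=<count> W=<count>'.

Answer: B=5 W=5

Derivation:
-- B to move --
(1,1): no bracket -> illegal
(1,2): flips 1 -> legal
(1,3): no bracket -> illegal
(2,1): flips 1 -> legal
(2,4): no bracket -> illegal
(3,1): no bracket -> illegal
(3,5): no bracket -> illegal
(4,3): flips 2 -> legal
(4,5): no bracket -> illegal
(5,1): no bracket -> illegal
(5,2): flips 1 -> legal
(5,3): no bracket -> illegal
(5,4): flips 1 -> legal
(5,5): no bracket -> illegal
B mobility = 5
-- W to move --
(1,2): no bracket -> illegal
(1,3): flips 1 -> legal
(1,4): no bracket -> illegal
(2,1): no bracket -> illegal
(2,4): flips 2 -> legal
(2,5): no bracket -> illegal
(3,0): no bracket -> illegal
(3,1): flips 1 -> legal
(3,5): flips 1 -> legal
(4,0): flips 1 -> legal
(4,3): no bracket -> illegal
(4,5): no bracket -> illegal
(5,0): no bracket -> illegal
(5,1): no bracket -> illegal
(5,2): no bracket -> illegal
W mobility = 5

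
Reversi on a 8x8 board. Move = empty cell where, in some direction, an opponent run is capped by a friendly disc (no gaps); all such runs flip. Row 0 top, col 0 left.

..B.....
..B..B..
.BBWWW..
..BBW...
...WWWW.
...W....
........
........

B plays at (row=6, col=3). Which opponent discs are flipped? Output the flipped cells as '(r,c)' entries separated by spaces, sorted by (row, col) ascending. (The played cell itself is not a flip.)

Dir NW: first cell '.' (not opp) -> no flip
Dir N: opp run (5,3) (4,3) capped by B -> flip
Dir NE: first cell '.' (not opp) -> no flip
Dir W: first cell '.' (not opp) -> no flip
Dir E: first cell '.' (not opp) -> no flip
Dir SW: first cell '.' (not opp) -> no flip
Dir S: first cell '.' (not opp) -> no flip
Dir SE: first cell '.' (not opp) -> no flip

Answer: (4,3) (5,3)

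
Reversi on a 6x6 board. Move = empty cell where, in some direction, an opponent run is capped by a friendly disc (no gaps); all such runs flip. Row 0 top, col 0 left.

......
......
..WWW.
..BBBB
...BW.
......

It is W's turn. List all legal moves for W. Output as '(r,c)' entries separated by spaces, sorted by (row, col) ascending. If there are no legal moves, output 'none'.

Answer: (4,1) (4,2) (4,5) (5,3)

Derivation:
(2,1): no bracket -> illegal
(2,5): no bracket -> illegal
(3,1): no bracket -> illegal
(4,1): flips 1 -> legal
(4,2): flips 3 -> legal
(4,5): flips 1 -> legal
(5,2): no bracket -> illegal
(5,3): flips 2 -> legal
(5,4): no bracket -> illegal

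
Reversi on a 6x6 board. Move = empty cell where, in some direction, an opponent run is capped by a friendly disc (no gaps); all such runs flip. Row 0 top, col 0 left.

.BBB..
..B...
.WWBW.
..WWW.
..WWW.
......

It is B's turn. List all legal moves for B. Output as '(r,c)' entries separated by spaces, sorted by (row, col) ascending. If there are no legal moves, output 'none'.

(1,0): no bracket -> illegal
(1,1): no bracket -> illegal
(1,3): no bracket -> illegal
(1,4): no bracket -> illegal
(1,5): no bracket -> illegal
(2,0): flips 2 -> legal
(2,5): flips 1 -> legal
(3,0): flips 1 -> legal
(3,1): no bracket -> illegal
(3,5): no bracket -> illegal
(4,1): flips 1 -> legal
(4,5): flips 1 -> legal
(5,1): no bracket -> illegal
(5,2): flips 3 -> legal
(5,3): flips 2 -> legal
(5,4): no bracket -> illegal
(5,5): no bracket -> illegal

Answer: (2,0) (2,5) (3,0) (4,1) (4,5) (5,2) (5,3)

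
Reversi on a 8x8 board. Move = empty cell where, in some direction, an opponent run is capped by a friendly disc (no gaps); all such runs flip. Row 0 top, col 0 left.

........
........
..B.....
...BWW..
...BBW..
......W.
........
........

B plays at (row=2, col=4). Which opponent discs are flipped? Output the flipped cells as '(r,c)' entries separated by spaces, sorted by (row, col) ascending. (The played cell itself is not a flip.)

Dir NW: first cell '.' (not opp) -> no flip
Dir N: first cell '.' (not opp) -> no flip
Dir NE: first cell '.' (not opp) -> no flip
Dir W: first cell '.' (not opp) -> no flip
Dir E: first cell '.' (not opp) -> no flip
Dir SW: first cell 'B' (not opp) -> no flip
Dir S: opp run (3,4) capped by B -> flip
Dir SE: opp run (3,5), next='.' -> no flip

Answer: (3,4)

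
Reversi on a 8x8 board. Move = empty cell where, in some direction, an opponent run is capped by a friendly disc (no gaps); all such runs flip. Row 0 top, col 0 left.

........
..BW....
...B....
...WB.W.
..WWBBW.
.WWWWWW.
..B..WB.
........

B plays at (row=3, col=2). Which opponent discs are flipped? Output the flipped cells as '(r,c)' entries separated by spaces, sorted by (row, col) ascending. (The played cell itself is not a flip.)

Dir NW: first cell '.' (not opp) -> no flip
Dir N: first cell '.' (not opp) -> no flip
Dir NE: first cell 'B' (not opp) -> no flip
Dir W: first cell '.' (not opp) -> no flip
Dir E: opp run (3,3) capped by B -> flip
Dir SW: first cell '.' (not opp) -> no flip
Dir S: opp run (4,2) (5,2) capped by B -> flip
Dir SE: opp run (4,3) (5,4) (6,5), next='.' -> no flip

Answer: (3,3) (4,2) (5,2)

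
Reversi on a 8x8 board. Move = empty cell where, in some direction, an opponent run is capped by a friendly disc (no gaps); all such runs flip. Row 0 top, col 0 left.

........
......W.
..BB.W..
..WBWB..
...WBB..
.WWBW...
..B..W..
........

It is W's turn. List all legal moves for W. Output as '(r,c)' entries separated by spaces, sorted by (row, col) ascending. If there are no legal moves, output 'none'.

Answer: (1,2) (1,3) (1,4) (3,6) (4,6) (5,5) (5,6) (6,3) (7,2) (7,3)

Derivation:
(1,1): no bracket -> illegal
(1,2): flips 2 -> legal
(1,3): flips 2 -> legal
(1,4): flips 1 -> legal
(2,1): no bracket -> illegal
(2,4): no bracket -> illegal
(2,6): no bracket -> illegal
(3,1): no bracket -> illegal
(3,6): flips 2 -> legal
(4,2): no bracket -> illegal
(4,6): flips 2 -> legal
(5,5): flips 2 -> legal
(5,6): flips 1 -> legal
(6,1): no bracket -> illegal
(6,3): flips 1 -> legal
(6,4): no bracket -> illegal
(7,1): no bracket -> illegal
(7,2): flips 1 -> legal
(7,3): flips 1 -> legal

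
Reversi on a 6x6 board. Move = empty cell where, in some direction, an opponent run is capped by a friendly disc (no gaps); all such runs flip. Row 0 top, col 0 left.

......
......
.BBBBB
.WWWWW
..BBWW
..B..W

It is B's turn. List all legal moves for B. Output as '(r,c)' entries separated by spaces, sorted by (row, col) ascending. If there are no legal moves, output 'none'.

Answer: (2,0) (4,0) (4,1) (5,4)

Derivation:
(2,0): flips 1 -> legal
(3,0): no bracket -> illegal
(4,0): flips 1 -> legal
(4,1): flips 2 -> legal
(5,3): no bracket -> illegal
(5,4): flips 2 -> legal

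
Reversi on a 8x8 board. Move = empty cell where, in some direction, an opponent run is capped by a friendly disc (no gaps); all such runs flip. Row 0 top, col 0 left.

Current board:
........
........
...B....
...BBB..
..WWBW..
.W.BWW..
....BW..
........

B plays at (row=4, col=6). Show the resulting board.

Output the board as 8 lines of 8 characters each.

Place B at (4,6); scan 8 dirs for brackets.
Dir NW: first cell 'B' (not opp) -> no flip
Dir N: first cell '.' (not opp) -> no flip
Dir NE: first cell '.' (not opp) -> no flip
Dir W: opp run (4,5) capped by B -> flip
Dir E: first cell '.' (not opp) -> no flip
Dir SW: opp run (5,5) capped by B -> flip
Dir S: first cell '.' (not opp) -> no flip
Dir SE: first cell '.' (not opp) -> no flip
All flips: (4,5) (5,5)

Answer: ........
........
...B....
...BBB..
..WWBBB.
.W.BWB..
....BW..
........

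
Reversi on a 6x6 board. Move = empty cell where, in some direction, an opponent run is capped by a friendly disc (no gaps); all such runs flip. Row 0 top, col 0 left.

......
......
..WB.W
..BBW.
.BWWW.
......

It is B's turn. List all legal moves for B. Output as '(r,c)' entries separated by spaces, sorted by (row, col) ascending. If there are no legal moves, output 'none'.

(1,1): flips 1 -> legal
(1,2): flips 1 -> legal
(1,3): no bracket -> illegal
(1,4): no bracket -> illegal
(1,5): no bracket -> illegal
(2,1): flips 1 -> legal
(2,4): no bracket -> illegal
(3,1): no bracket -> illegal
(3,5): flips 1 -> legal
(4,5): flips 4 -> legal
(5,1): flips 1 -> legal
(5,2): flips 1 -> legal
(5,3): flips 1 -> legal
(5,4): flips 1 -> legal
(5,5): flips 1 -> legal

Answer: (1,1) (1,2) (2,1) (3,5) (4,5) (5,1) (5,2) (5,3) (5,4) (5,5)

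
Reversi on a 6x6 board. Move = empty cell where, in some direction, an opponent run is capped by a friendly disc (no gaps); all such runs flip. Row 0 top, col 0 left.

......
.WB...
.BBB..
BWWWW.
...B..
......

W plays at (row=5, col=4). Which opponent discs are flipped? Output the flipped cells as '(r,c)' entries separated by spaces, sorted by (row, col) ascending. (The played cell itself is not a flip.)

Answer: (4,3)

Derivation:
Dir NW: opp run (4,3) capped by W -> flip
Dir N: first cell '.' (not opp) -> no flip
Dir NE: first cell '.' (not opp) -> no flip
Dir W: first cell '.' (not opp) -> no flip
Dir E: first cell '.' (not opp) -> no flip
Dir SW: edge -> no flip
Dir S: edge -> no flip
Dir SE: edge -> no flip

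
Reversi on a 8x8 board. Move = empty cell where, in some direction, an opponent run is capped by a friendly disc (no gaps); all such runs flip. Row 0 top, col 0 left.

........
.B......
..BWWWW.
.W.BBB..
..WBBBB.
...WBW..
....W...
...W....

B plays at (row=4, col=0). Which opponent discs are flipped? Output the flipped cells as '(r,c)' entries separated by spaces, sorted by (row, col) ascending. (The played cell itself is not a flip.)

Dir NW: edge -> no flip
Dir N: first cell '.' (not opp) -> no flip
Dir NE: opp run (3,1) capped by B -> flip
Dir W: edge -> no flip
Dir E: first cell '.' (not opp) -> no flip
Dir SW: edge -> no flip
Dir S: first cell '.' (not opp) -> no flip
Dir SE: first cell '.' (not opp) -> no flip

Answer: (3,1)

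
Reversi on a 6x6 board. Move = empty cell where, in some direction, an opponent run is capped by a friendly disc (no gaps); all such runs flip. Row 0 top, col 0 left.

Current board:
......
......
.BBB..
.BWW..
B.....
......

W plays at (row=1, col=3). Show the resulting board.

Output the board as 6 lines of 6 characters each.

Place W at (1,3); scan 8 dirs for brackets.
Dir NW: first cell '.' (not opp) -> no flip
Dir N: first cell '.' (not opp) -> no flip
Dir NE: first cell '.' (not opp) -> no flip
Dir W: first cell '.' (not opp) -> no flip
Dir E: first cell '.' (not opp) -> no flip
Dir SW: opp run (2,2) (3,1) (4,0), next=edge -> no flip
Dir S: opp run (2,3) capped by W -> flip
Dir SE: first cell '.' (not opp) -> no flip
All flips: (2,3)

Answer: ......
...W..
.BBW..
.BWW..
B.....
......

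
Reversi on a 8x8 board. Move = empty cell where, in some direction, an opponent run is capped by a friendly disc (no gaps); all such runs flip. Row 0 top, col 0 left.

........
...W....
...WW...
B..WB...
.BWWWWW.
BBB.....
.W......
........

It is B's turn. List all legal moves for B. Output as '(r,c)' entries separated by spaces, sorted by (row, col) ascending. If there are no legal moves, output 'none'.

Answer: (1,2) (1,4) (1,5) (3,2) (4,7) (5,4) (5,6) (7,0) (7,1) (7,2)

Derivation:
(0,2): no bracket -> illegal
(0,3): no bracket -> illegal
(0,4): no bracket -> illegal
(1,2): flips 1 -> legal
(1,4): flips 1 -> legal
(1,5): flips 3 -> legal
(2,2): no bracket -> illegal
(2,5): no bracket -> illegal
(3,1): no bracket -> illegal
(3,2): flips 2 -> legal
(3,5): no bracket -> illegal
(3,6): no bracket -> illegal
(3,7): no bracket -> illegal
(4,7): flips 5 -> legal
(5,3): no bracket -> illegal
(5,4): flips 1 -> legal
(5,5): no bracket -> illegal
(5,6): flips 1 -> legal
(5,7): no bracket -> illegal
(6,0): no bracket -> illegal
(6,2): no bracket -> illegal
(7,0): flips 1 -> legal
(7,1): flips 1 -> legal
(7,2): flips 1 -> legal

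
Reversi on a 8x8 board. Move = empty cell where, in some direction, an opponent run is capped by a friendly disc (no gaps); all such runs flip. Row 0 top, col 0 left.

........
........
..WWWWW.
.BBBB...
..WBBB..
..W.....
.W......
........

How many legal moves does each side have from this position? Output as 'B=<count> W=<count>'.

-- B to move --
(1,1): flips 1 -> legal
(1,2): flips 2 -> legal
(1,3): flips 2 -> legal
(1,4): flips 2 -> legal
(1,5): flips 1 -> legal
(1,6): flips 1 -> legal
(1,7): no bracket -> illegal
(2,1): no bracket -> illegal
(2,7): no bracket -> illegal
(3,5): no bracket -> illegal
(3,6): no bracket -> illegal
(3,7): no bracket -> illegal
(4,1): flips 1 -> legal
(5,0): no bracket -> illegal
(5,1): flips 1 -> legal
(5,3): flips 1 -> legal
(6,0): no bracket -> illegal
(6,2): flips 2 -> legal
(6,3): no bracket -> illegal
(7,0): flips 2 -> legal
(7,1): no bracket -> illegal
(7,2): no bracket -> illegal
B mobility = 11
-- W to move --
(2,0): flips 1 -> legal
(2,1): no bracket -> illegal
(3,0): no bracket -> illegal
(3,5): no bracket -> illegal
(3,6): no bracket -> illegal
(4,0): flips 1 -> legal
(4,1): flips 1 -> legal
(4,6): flips 3 -> legal
(5,3): flips 2 -> legal
(5,4): flips 2 -> legal
(5,5): flips 2 -> legal
(5,6): flips 2 -> legal
W mobility = 8

Answer: B=11 W=8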